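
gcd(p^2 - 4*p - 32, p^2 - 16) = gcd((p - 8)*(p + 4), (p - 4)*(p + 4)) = p + 4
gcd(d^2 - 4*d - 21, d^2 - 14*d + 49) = d - 7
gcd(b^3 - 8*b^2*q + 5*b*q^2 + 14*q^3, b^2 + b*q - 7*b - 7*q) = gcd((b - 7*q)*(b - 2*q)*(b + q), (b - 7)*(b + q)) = b + q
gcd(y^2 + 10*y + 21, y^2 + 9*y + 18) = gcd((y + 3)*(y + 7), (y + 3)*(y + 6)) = y + 3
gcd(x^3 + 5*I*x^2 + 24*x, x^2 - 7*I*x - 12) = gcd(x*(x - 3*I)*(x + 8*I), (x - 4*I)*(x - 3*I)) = x - 3*I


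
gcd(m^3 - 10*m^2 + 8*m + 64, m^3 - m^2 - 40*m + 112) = m - 4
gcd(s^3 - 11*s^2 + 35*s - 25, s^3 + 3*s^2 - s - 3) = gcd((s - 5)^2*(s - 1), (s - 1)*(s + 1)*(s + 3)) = s - 1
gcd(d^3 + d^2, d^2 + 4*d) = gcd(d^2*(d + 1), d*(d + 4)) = d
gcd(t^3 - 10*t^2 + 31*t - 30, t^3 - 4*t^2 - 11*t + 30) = t^2 - 7*t + 10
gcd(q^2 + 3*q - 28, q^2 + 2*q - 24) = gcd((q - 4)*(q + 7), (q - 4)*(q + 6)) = q - 4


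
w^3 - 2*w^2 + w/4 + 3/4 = (w - 3/2)*(w - 1)*(w + 1/2)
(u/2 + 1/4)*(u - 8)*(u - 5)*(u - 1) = u^4/2 - 27*u^3/4 + 23*u^2 - 27*u/4 - 10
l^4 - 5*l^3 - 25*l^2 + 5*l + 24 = (l - 8)*(l - 1)*(l + 1)*(l + 3)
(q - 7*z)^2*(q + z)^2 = q^4 - 12*q^3*z + 22*q^2*z^2 + 84*q*z^3 + 49*z^4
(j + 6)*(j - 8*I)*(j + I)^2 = j^4 + 6*j^3 - 6*I*j^3 + 15*j^2 - 36*I*j^2 + 90*j + 8*I*j + 48*I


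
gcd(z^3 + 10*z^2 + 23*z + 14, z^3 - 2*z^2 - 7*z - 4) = z + 1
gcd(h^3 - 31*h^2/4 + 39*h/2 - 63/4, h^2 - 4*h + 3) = h - 3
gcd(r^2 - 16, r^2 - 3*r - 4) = r - 4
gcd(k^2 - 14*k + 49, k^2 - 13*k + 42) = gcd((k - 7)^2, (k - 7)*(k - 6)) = k - 7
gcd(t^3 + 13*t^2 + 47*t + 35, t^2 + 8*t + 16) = 1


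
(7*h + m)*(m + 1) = 7*h*m + 7*h + m^2 + m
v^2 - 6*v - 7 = (v - 7)*(v + 1)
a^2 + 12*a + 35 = (a + 5)*(a + 7)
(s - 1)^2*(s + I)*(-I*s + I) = -I*s^4 + s^3 + 3*I*s^3 - 3*s^2 - 3*I*s^2 + 3*s + I*s - 1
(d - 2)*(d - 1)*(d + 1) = d^3 - 2*d^2 - d + 2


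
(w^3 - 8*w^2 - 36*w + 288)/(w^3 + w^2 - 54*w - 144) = (w - 6)/(w + 3)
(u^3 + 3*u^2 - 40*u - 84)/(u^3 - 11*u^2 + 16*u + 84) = (u + 7)/(u - 7)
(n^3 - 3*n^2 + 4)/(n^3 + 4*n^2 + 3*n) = (n^2 - 4*n + 4)/(n*(n + 3))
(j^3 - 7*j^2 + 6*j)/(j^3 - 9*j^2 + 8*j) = (j - 6)/(j - 8)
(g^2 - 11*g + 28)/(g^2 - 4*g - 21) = (g - 4)/(g + 3)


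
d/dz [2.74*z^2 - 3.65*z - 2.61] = 5.48*z - 3.65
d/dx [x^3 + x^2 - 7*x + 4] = 3*x^2 + 2*x - 7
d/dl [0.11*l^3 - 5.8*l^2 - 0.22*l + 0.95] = 0.33*l^2 - 11.6*l - 0.22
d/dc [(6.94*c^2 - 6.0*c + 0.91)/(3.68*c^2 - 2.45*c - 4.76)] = (5.077*c^2 - 72.7664*c + 30.7895)/(13.5424*c^4 - 18.032*c^3 - 29.0311*c^2 + 23.324*c + 22.6576)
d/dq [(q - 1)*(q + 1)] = 2*q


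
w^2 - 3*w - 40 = (w - 8)*(w + 5)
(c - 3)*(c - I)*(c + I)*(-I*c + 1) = -I*c^4 + c^3 + 3*I*c^3 - 3*c^2 - I*c^2 + c + 3*I*c - 3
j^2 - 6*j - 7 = (j - 7)*(j + 1)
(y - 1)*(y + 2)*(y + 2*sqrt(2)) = y^3 + y^2 + 2*sqrt(2)*y^2 - 2*y + 2*sqrt(2)*y - 4*sqrt(2)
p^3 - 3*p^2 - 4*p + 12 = (p - 3)*(p - 2)*(p + 2)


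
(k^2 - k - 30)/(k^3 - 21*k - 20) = (-k^2 + k + 30)/(-k^3 + 21*k + 20)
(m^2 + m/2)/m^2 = (m + 1/2)/m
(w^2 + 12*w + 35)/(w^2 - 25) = (w + 7)/(w - 5)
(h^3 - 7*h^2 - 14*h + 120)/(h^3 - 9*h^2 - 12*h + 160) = (h - 6)/(h - 8)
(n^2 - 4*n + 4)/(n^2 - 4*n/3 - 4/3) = 3*(n - 2)/(3*n + 2)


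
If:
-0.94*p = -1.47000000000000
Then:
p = 1.56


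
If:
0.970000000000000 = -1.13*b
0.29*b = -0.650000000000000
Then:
No Solution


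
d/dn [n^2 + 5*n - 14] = 2*n + 5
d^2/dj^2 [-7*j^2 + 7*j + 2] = -14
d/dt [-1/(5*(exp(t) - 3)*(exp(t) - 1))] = (exp(t) - 2)/(10*(exp(t) - 3)^2*sinh(t/2)^2)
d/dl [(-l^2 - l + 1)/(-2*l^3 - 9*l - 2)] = ((2*l + 1)*(2*l^3 + 9*l + 2) - 3*(2*l^2 + 3)*(l^2 + l - 1))/(2*l^3 + 9*l + 2)^2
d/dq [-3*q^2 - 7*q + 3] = -6*q - 7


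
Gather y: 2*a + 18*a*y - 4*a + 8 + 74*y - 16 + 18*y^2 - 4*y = -2*a + 18*y^2 + y*(18*a + 70) - 8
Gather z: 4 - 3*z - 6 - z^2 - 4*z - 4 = -z^2 - 7*z - 6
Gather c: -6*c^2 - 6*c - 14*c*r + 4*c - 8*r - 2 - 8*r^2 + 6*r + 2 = -6*c^2 + c*(-14*r - 2) - 8*r^2 - 2*r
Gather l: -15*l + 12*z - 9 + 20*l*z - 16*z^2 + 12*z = l*(20*z - 15) - 16*z^2 + 24*z - 9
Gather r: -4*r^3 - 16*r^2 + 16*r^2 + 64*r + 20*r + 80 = -4*r^3 + 84*r + 80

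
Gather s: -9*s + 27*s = 18*s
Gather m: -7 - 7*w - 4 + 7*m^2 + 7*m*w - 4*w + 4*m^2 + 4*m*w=11*m^2 + 11*m*w - 11*w - 11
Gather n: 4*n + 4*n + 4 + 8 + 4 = 8*n + 16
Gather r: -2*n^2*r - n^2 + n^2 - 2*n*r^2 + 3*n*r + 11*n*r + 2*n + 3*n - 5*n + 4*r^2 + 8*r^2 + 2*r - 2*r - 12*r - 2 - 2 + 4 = r^2*(12 - 2*n) + r*(-2*n^2 + 14*n - 12)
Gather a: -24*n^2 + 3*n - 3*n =-24*n^2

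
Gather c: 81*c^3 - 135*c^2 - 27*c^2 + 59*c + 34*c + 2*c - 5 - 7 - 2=81*c^3 - 162*c^2 + 95*c - 14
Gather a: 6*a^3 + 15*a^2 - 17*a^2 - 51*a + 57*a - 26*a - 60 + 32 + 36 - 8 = 6*a^3 - 2*a^2 - 20*a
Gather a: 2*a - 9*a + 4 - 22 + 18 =-7*a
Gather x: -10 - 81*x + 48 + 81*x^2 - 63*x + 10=81*x^2 - 144*x + 48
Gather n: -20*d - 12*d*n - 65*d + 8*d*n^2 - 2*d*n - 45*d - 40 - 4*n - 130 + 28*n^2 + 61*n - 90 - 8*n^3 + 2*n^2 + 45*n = -130*d - 8*n^3 + n^2*(8*d + 30) + n*(102 - 14*d) - 260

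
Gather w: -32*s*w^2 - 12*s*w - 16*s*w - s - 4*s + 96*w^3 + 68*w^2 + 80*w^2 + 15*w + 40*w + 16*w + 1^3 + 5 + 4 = -5*s + 96*w^3 + w^2*(148 - 32*s) + w*(71 - 28*s) + 10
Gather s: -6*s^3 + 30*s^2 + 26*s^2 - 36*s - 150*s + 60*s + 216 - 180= -6*s^3 + 56*s^2 - 126*s + 36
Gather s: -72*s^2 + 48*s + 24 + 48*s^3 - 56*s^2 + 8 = 48*s^3 - 128*s^2 + 48*s + 32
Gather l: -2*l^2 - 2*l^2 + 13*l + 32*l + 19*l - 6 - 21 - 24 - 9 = -4*l^2 + 64*l - 60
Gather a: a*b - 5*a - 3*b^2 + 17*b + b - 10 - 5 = a*(b - 5) - 3*b^2 + 18*b - 15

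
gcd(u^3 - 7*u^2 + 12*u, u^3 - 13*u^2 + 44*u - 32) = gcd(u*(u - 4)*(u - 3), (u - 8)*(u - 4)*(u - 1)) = u - 4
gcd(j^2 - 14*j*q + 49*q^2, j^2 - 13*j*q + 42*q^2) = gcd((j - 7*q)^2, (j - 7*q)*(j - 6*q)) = -j + 7*q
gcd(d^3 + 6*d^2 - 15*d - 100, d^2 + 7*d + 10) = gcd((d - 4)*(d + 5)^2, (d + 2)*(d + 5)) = d + 5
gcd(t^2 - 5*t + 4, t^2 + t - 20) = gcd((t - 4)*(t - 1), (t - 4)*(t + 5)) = t - 4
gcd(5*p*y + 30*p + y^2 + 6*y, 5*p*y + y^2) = 5*p + y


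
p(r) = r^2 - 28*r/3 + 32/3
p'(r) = 2*r - 28/3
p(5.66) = -10.12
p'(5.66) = 1.99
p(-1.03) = 21.34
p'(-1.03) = -11.39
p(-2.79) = 44.49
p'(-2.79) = -14.91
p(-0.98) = 20.77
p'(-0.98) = -11.29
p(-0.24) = 12.96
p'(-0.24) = -9.81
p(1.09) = 1.68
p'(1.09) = -7.15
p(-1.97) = 32.93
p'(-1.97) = -13.27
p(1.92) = -3.57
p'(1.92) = -5.49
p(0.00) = 10.67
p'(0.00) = -9.33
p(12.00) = 42.67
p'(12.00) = 14.67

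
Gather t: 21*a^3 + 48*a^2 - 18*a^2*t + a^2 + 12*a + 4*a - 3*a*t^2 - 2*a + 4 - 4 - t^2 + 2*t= 21*a^3 + 49*a^2 + 14*a + t^2*(-3*a - 1) + t*(2 - 18*a^2)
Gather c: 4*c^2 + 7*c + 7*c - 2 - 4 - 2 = 4*c^2 + 14*c - 8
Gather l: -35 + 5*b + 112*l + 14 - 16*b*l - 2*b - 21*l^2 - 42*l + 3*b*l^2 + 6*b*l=3*b + l^2*(3*b - 21) + l*(70 - 10*b) - 21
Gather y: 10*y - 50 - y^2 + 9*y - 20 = -y^2 + 19*y - 70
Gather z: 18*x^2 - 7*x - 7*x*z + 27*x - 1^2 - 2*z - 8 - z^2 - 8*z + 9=18*x^2 + 20*x - z^2 + z*(-7*x - 10)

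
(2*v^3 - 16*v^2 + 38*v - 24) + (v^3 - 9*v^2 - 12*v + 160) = 3*v^3 - 25*v^2 + 26*v + 136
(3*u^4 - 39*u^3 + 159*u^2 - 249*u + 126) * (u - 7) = 3*u^5 - 60*u^4 + 432*u^3 - 1362*u^2 + 1869*u - 882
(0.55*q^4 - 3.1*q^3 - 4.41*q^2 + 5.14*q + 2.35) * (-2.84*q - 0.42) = -1.562*q^5 + 8.573*q^4 + 13.8264*q^3 - 12.7454*q^2 - 8.8328*q - 0.987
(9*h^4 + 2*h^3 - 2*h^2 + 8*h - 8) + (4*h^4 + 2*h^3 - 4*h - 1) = 13*h^4 + 4*h^3 - 2*h^2 + 4*h - 9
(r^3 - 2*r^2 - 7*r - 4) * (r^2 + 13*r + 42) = r^5 + 11*r^4 + 9*r^3 - 179*r^2 - 346*r - 168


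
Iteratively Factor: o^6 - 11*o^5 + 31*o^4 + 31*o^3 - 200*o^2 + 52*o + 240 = (o + 2)*(o^5 - 13*o^4 + 57*o^3 - 83*o^2 - 34*o + 120) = (o + 1)*(o + 2)*(o^4 - 14*o^3 + 71*o^2 - 154*o + 120) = (o - 5)*(o + 1)*(o + 2)*(o^3 - 9*o^2 + 26*o - 24) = (o - 5)*(o - 2)*(o + 1)*(o + 2)*(o^2 - 7*o + 12) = (o - 5)*(o - 3)*(o - 2)*(o + 1)*(o + 2)*(o - 4)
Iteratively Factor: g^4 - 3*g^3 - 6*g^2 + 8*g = (g)*(g^3 - 3*g^2 - 6*g + 8) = g*(g + 2)*(g^2 - 5*g + 4) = g*(g - 4)*(g + 2)*(g - 1)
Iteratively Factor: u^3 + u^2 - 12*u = (u + 4)*(u^2 - 3*u) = u*(u + 4)*(u - 3)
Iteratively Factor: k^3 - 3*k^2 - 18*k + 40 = (k - 5)*(k^2 + 2*k - 8) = (k - 5)*(k + 4)*(k - 2)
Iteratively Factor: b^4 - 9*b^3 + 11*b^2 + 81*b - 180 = (b - 4)*(b^3 - 5*b^2 - 9*b + 45) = (b - 5)*(b - 4)*(b^2 - 9) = (b - 5)*(b - 4)*(b - 3)*(b + 3)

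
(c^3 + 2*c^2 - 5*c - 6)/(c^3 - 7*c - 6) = (c^2 + c - 6)/(c^2 - c - 6)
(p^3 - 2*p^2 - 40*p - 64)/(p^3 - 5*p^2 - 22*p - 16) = (p + 4)/(p + 1)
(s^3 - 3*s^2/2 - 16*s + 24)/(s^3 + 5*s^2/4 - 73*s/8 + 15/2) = 4*(s - 4)/(4*s - 5)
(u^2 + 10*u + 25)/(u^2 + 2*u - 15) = (u + 5)/(u - 3)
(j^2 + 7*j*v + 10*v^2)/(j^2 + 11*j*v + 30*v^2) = (j + 2*v)/(j + 6*v)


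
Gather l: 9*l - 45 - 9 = 9*l - 54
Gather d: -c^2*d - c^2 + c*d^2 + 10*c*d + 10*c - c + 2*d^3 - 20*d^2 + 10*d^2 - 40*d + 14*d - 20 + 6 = -c^2 + 9*c + 2*d^3 + d^2*(c - 10) + d*(-c^2 + 10*c - 26) - 14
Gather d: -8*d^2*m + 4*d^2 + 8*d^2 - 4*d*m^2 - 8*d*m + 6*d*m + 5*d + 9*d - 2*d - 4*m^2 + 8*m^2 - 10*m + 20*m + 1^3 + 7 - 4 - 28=d^2*(12 - 8*m) + d*(-4*m^2 - 2*m + 12) + 4*m^2 + 10*m - 24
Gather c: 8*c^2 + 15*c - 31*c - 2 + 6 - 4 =8*c^2 - 16*c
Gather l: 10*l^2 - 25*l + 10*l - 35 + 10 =10*l^2 - 15*l - 25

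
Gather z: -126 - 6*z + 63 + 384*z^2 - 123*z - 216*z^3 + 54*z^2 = -216*z^3 + 438*z^2 - 129*z - 63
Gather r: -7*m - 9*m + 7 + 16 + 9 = 32 - 16*m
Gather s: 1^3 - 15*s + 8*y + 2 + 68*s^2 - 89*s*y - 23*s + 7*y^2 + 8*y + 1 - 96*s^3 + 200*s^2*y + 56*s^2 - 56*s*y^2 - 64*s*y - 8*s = -96*s^3 + s^2*(200*y + 124) + s*(-56*y^2 - 153*y - 46) + 7*y^2 + 16*y + 4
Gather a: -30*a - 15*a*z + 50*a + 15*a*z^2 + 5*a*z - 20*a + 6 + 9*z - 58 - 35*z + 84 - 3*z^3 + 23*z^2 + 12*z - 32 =a*(15*z^2 - 10*z) - 3*z^3 + 23*z^2 - 14*z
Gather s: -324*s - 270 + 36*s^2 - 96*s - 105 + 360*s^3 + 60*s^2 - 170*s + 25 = 360*s^3 + 96*s^2 - 590*s - 350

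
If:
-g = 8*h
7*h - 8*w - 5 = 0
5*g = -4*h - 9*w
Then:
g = 8/5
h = -1/5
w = -4/5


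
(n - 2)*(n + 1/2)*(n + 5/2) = n^3 + n^2 - 19*n/4 - 5/2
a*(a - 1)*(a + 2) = a^3 + a^2 - 2*a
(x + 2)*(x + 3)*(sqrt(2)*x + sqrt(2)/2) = sqrt(2)*x^3 + 11*sqrt(2)*x^2/2 + 17*sqrt(2)*x/2 + 3*sqrt(2)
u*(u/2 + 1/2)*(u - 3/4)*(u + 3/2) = u^4/2 + 7*u^3/8 - 3*u^2/16 - 9*u/16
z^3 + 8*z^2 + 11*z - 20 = (z - 1)*(z + 4)*(z + 5)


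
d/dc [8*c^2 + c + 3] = 16*c + 1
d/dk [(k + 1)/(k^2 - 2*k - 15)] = (k^2 - 2*k - 2*(k - 1)*(k + 1) - 15)/(-k^2 + 2*k + 15)^2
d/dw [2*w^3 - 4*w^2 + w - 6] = 6*w^2 - 8*w + 1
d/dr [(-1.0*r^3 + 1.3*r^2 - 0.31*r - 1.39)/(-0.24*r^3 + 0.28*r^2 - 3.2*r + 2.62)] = (0.032*r^4 + 6.2512*r^3 - 12.934*r^2 + 7.5904*r - 5.2602)/(0.0576*r^6 - 0.1344*r^5 + 1.6144*r^4 - 3.0496*r^3 + 11.7072*r^2 - 16.768*r + 6.8644)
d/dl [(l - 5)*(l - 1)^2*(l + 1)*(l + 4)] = 5*l^4 - 8*l^3 - 60*l^2 + 44*l + 19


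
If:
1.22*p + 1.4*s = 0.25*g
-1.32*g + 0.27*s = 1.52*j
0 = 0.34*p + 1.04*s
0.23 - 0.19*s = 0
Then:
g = -11.29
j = 10.02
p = -3.70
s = 1.21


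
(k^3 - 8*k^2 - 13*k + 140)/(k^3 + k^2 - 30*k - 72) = (k^2 - 12*k + 35)/(k^2 - 3*k - 18)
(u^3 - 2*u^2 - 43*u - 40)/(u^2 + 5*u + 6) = (u^3 - 2*u^2 - 43*u - 40)/(u^2 + 5*u + 6)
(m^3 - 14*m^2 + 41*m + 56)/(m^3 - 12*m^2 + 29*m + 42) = (m - 8)/(m - 6)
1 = 1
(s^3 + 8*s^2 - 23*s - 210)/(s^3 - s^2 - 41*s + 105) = (s + 6)/(s - 3)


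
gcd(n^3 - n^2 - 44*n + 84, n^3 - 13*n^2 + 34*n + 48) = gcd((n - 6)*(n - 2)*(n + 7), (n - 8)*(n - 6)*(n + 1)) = n - 6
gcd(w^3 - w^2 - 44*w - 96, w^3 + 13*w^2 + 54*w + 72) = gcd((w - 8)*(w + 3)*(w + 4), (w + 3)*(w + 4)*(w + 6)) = w^2 + 7*w + 12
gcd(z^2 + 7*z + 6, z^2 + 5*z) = 1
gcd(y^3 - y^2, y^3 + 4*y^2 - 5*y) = y^2 - y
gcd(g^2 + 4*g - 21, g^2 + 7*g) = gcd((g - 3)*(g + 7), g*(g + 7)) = g + 7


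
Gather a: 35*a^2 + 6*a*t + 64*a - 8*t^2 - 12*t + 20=35*a^2 + a*(6*t + 64) - 8*t^2 - 12*t + 20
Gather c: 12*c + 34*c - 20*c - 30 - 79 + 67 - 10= 26*c - 52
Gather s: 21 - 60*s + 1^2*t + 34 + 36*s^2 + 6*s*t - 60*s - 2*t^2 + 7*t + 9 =36*s^2 + s*(6*t - 120) - 2*t^2 + 8*t + 64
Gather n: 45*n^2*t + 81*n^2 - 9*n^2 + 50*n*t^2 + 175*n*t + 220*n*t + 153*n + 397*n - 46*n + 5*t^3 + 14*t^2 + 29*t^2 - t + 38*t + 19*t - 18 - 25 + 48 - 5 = n^2*(45*t + 72) + n*(50*t^2 + 395*t + 504) + 5*t^3 + 43*t^2 + 56*t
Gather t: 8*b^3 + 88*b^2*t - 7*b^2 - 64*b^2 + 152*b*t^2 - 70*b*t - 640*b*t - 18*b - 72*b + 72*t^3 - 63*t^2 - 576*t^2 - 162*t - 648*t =8*b^3 - 71*b^2 - 90*b + 72*t^3 + t^2*(152*b - 639) + t*(88*b^2 - 710*b - 810)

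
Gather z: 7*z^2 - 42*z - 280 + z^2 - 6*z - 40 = 8*z^2 - 48*z - 320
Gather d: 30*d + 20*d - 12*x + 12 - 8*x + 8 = 50*d - 20*x + 20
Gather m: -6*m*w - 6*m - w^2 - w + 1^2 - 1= m*(-6*w - 6) - w^2 - w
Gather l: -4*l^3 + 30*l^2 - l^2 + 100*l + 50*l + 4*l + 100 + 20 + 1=-4*l^3 + 29*l^2 + 154*l + 121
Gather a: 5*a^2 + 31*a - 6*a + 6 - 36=5*a^2 + 25*a - 30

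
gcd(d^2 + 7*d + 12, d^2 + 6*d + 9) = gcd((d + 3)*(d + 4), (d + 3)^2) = d + 3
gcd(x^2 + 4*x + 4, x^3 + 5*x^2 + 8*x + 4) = x^2 + 4*x + 4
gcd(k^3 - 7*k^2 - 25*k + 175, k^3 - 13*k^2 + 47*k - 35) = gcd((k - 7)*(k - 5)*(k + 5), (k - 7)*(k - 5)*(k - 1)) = k^2 - 12*k + 35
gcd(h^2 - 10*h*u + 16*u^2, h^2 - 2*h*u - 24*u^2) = 1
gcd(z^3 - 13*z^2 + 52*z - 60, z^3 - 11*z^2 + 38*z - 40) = z^2 - 7*z + 10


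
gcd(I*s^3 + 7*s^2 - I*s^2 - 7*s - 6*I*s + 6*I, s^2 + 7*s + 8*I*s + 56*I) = 1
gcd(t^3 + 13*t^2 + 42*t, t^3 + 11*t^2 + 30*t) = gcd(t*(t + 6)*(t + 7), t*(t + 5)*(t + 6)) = t^2 + 6*t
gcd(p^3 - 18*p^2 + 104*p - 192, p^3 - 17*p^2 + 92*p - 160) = p^2 - 12*p + 32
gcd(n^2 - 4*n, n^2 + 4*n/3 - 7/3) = 1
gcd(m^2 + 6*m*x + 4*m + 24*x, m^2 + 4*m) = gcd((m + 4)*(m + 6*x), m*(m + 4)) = m + 4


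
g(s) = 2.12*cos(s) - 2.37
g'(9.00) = -0.87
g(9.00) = -4.30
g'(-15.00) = 1.38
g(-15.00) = -3.98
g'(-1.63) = 2.12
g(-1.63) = -2.50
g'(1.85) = -2.04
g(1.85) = -2.95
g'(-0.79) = 1.51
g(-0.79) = -0.88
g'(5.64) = 1.27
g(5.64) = -0.67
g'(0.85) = -1.59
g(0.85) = -0.97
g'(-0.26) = 0.55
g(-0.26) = -0.32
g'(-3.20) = -0.12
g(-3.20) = -4.49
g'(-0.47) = 0.96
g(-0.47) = -0.48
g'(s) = -2.12*sin(s)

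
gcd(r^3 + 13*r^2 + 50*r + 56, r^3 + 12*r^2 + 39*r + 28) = r^2 + 11*r + 28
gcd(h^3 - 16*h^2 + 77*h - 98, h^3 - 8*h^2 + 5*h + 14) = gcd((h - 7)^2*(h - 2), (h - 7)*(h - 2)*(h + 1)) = h^2 - 9*h + 14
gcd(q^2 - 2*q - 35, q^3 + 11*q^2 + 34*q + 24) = 1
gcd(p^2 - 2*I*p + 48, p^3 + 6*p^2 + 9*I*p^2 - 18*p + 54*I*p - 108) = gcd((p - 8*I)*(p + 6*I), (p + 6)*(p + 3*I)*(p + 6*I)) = p + 6*I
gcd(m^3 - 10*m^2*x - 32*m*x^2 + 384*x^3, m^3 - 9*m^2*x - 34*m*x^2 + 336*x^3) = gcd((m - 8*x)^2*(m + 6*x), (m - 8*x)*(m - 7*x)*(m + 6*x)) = -m^2 + 2*m*x + 48*x^2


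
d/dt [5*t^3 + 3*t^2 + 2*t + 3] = 15*t^2 + 6*t + 2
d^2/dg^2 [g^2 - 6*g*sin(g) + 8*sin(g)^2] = 6*g*sin(g) - 32*sin(g)^2 - 12*cos(g) + 18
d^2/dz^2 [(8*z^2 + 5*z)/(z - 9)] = 1386/(z^3 - 27*z^2 + 243*z - 729)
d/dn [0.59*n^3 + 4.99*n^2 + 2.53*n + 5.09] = 1.77*n^2 + 9.98*n + 2.53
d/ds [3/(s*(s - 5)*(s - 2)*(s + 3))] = 6*(-2*s^3 + 6*s^2 + 11*s - 15)/(s^2*(s^6 - 8*s^5 - 6*s^4 + 148*s^3 - 119*s^2 - 660*s + 900))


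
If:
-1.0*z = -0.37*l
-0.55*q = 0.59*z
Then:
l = 2.7027027027027*z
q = -1.07272727272727*z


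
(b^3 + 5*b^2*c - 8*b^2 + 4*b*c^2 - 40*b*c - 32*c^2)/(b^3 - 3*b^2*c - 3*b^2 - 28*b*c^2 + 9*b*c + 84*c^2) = (b^2 + b*c - 8*b - 8*c)/(b^2 - 7*b*c - 3*b + 21*c)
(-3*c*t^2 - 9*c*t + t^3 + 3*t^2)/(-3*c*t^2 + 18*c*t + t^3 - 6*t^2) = (t + 3)/(t - 6)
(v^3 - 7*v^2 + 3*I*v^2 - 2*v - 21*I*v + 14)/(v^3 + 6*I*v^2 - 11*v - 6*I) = (v - 7)/(v + 3*I)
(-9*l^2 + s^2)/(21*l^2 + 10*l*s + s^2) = (-3*l + s)/(7*l + s)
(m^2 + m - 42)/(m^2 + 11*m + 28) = (m - 6)/(m + 4)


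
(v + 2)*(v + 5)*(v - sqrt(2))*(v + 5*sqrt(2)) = v^4 + 4*sqrt(2)*v^3 + 7*v^3 + 28*sqrt(2)*v^2 - 70*v + 40*sqrt(2)*v - 100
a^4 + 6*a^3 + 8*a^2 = a^2*(a + 2)*(a + 4)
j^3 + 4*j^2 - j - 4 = (j - 1)*(j + 1)*(j + 4)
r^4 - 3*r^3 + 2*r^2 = r^2*(r - 2)*(r - 1)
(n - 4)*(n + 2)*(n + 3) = n^3 + n^2 - 14*n - 24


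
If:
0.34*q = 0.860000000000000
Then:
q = 2.53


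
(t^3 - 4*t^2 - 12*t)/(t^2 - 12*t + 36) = t*(t + 2)/(t - 6)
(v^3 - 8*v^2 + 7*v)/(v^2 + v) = (v^2 - 8*v + 7)/(v + 1)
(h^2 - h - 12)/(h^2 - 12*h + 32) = (h + 3)/(h - 8)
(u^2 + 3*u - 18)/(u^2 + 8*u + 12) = (u - 3)/(u + 2)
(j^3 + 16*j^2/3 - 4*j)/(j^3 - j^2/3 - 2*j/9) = 3*(j + 6)/(3*j + 1)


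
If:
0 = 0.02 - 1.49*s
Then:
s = 0.01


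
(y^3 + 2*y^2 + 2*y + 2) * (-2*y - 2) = -2*y^4 - 6*y^3 - 8*y^2 - 8*y - 4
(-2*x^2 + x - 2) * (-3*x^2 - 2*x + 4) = 6*x^4 + x^3 - 4*x^2 + 8*x - 8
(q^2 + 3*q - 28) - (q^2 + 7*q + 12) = -4*q - 40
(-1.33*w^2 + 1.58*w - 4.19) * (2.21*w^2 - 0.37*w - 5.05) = -2.9393*w^4 + 3.9839*w^3 - 3.128*w^2 - 6.4287*w + 21.1595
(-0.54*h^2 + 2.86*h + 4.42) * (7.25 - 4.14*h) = 2.2356*h^3 - 15.7554*h^2 + 2.4362*h + 32.045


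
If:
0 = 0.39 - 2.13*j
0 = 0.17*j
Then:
No Solution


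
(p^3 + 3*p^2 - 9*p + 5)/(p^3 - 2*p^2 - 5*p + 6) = (p^2 + 4*p - 5)/(p^2 - p - 6)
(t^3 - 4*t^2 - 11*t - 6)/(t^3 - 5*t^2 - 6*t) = (t + 1)/t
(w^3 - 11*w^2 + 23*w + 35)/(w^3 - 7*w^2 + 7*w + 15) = (w - 7)/(w - 3)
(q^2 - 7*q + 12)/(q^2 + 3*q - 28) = (q - 3)/(q + 7)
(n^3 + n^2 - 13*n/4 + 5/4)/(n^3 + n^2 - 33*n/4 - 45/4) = (2*n^2 - 3*n + 1)/(2*n^2 - 3*n - 9)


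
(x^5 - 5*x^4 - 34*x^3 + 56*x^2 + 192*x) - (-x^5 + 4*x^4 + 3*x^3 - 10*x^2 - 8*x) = 2*x^5 - 9*x^4 - 37*x^3 + 66*x^2 + 200*x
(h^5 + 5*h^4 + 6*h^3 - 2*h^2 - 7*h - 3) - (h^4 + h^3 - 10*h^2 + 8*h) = h^5 + 4*h^4 + 5*h^3 + 8*h^2 - 15*h - 3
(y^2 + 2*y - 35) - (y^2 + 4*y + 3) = -2*y - 38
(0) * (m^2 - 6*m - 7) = 0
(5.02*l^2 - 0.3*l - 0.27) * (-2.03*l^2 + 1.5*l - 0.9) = -10.1906*l^4 + 8.139*l^3 - 4.4199*l^2 - 0.135*l + 0.243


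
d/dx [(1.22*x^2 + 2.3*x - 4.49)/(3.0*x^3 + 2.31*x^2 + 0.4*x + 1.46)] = (-3.66*x^4 - 13.8*x^3 + 35.585*x^2 + 24.3062*x + 5.154)/(9.0*x^6 + 13.86*x^5 + 7.7361*x^4 + 10.608*x^3 + 6.9052*x^2 + 1.168*x + 2.1316)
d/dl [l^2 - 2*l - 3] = 2*l - 2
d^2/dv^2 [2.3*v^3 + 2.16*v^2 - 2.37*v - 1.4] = 13.8*v + 4.32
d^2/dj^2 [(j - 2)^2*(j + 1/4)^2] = 12*j^2 - 21*j + 33/8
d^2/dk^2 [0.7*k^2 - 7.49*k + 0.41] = 1.40000000000000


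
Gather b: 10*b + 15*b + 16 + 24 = 25*b + 40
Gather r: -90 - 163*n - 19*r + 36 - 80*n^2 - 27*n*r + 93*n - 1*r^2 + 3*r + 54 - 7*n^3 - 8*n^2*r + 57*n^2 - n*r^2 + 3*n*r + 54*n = -7*n^3 - 23*n^2 - 16*n + r^2*(-n - 1) + r*(-8*n^2 - 24*n - 16)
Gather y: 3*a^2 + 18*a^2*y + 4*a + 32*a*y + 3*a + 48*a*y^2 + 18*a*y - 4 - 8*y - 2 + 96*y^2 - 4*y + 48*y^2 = 3*a^2 + 7*a + y^2*(48*a + 144) + y*(18*a^2 + 50*a - 12) - 6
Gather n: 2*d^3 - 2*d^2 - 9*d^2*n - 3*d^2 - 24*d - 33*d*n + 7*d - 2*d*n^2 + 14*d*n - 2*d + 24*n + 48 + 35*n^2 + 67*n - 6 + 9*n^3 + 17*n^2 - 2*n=2*d^3 - 5*d^2 - 19*d + 9*n^3 + n^2*(52 - 2*d) + n*(-9*d^2 - 19*d + 89) + 42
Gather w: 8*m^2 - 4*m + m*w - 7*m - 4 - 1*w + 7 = 8*m^2 - 11*m + w*(m - 1) + 3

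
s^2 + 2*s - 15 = (s - 3)*(s + 5)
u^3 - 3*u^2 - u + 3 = (u - 3)*(u - 1)*(u + 1)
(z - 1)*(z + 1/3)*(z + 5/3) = z^3 + z^2 - 13*z/9 - 5/9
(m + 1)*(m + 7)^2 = m^3 + 15*m^2 + 63*m + 49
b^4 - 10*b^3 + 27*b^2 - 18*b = b*(b - 6)*(b - 3)*(b - 1)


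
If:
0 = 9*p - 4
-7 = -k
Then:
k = 7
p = 4/9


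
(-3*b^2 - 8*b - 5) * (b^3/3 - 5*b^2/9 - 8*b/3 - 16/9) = -b^5 - b^4 + 97*b^3/9 + 265*b^2/9 + 248*b/9 + 80/9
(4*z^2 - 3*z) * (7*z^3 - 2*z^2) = 28*z^5 - 29*z^4 + 6*z^3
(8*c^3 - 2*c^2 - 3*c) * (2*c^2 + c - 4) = 16*c^5 + 4*c^4 - 40*c^3 + 5*c^2 + 12*c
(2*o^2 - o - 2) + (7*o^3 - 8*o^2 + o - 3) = 7*o^3 - 6*o^2 - 5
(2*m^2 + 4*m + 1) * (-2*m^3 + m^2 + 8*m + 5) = -4*m^5 - 6*m^4 + 18*m^3 + 43*m^2 + 28*m + 5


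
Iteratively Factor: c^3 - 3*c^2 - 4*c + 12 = (c - 3)*(c^2 - 4) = (c - 3)*(c - 2)*(c + 2)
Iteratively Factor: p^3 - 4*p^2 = (p)*(p^2 - 4*p) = p^2*(p - 4)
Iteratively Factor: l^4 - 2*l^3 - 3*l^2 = (l - 3)*(l^3 + l^2) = l*(l - 3)*(l^2 + l) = l^2*(l - 3)*(l + 1)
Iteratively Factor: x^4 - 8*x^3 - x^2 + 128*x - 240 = (x + 4)*(x^3 - 12*x^2 + 47*x - 60) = (x - 4)*(x + 4)*(x^2 - 8*x + 15) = (x - 5)*(x - 4)*(x + 4)*(x - 3)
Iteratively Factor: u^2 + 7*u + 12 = (u + 3)*(u + 4)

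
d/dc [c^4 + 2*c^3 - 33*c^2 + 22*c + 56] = 4*c^3 + 6*c^2 - 66*c + 22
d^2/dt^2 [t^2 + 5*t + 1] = 2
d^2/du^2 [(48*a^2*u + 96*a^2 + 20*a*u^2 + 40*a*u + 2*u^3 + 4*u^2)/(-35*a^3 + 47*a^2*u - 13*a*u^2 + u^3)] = 4*(51730*a^7 - 29085*a^6*u + 119542*a^6 - 13545*a^5*u^2 - 110244*a^5*u + 13242*a^4*u^3 + 32574*a^4*u^2 - 2136*a^3*u^4 - 840*a^3*u^3 - 69*a^2*u^5 - 774*a^2*u^4 + 23*a*u^6 + 60*a*u^5 + 2*u^6)/(-42875*a^9 + 172725*a^8*u - 279720*a^7*u^2 + 235808*a^6*u^3 - 113766*a^5*u^4 + 33186*a^4*u^5 - 5968*a^3*u^6 + 648*a^2*u^7 - 39*a*u^8 + u^9)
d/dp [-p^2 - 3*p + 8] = -2*p - 3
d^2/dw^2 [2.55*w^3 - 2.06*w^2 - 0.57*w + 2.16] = 15.3*w - 4.12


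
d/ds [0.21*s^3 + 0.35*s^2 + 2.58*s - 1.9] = 0.63*s^2 + 0.7*s + 2.58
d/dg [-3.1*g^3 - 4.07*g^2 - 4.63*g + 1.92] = -9.3*g^2 - 8.14*g - 4.63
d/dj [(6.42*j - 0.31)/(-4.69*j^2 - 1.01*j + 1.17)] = (30.1098*j^2 - 2.9078*j + 7.1983)/(21.9961*j^4 + 9.4738*j^3 - 9.9545*j^2 - 2.3634*j + 1.3689)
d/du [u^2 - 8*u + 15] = 2*u - 8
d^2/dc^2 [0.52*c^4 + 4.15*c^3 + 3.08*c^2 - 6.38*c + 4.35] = 6.24*c^2 + 24.9*c + 6.16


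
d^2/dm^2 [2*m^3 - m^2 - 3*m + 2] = 12*m - 2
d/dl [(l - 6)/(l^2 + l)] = (-l^2 + 12*l + 6)/(l^2*(l^2 + 2*l + 1))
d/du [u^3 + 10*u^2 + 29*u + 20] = 3*u^2 + 20*u + 29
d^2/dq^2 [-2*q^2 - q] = -4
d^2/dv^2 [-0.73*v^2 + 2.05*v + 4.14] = -1.46000000000000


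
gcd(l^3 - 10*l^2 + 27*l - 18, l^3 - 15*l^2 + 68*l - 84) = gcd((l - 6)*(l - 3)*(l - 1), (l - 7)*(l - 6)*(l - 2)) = l - 6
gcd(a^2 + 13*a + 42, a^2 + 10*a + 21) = a + 7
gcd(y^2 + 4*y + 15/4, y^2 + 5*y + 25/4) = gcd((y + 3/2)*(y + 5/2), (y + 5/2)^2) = y + 5/2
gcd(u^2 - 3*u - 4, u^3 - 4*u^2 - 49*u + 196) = u - 4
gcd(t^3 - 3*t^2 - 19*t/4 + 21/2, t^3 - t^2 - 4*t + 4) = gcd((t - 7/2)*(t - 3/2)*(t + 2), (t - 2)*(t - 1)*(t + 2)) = t + 2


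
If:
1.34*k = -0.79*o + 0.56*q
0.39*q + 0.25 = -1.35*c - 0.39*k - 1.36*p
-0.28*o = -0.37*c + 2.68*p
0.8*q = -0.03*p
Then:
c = 90.2333196610984*q - 0.238966888564492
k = 0.186167434774523 - 220.354653527734*q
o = 374.474981933118*q - 0.315777674174507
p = -26.6666666666667*q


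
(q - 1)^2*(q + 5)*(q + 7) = q^4 + 10*q^3 + 12*q^2 - 58*q + 35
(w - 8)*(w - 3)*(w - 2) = w^3 - 13*w^2 + 46*w - 48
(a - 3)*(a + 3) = a^2 - 9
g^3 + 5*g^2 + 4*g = g*(g + 1)*(g + 4)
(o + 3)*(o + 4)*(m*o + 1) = m*o^3 + 7*m*o^2 + 12*m*o + o^2 + 7*o + 12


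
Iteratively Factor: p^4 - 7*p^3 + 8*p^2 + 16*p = (p)*(p^3 - 7*p^2 + 8*p + 16) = p*(p - 4)*(p^2 - 3*p - 4) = p*(p - 4)*(p + 1)*(p - 4)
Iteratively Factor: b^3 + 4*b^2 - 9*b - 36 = (b + 3)*(b^2 + b - 12) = (b + 3)*(b + 4)*(b - 3)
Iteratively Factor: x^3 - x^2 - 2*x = (x)*(x^2 - x - 2) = x*(x + 1)*(x - 2)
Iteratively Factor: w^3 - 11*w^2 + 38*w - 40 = (w - 5)*(w^2 - 6*w + 8) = (w - 5)*(w - 4)*(w - 2)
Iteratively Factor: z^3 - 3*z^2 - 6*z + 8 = (z + 2)*(z^2 - 5*z + 4) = (z - 4)*(z + 2)*(z - 1)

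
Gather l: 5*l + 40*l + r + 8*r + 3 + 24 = 45*l + 9*r + 27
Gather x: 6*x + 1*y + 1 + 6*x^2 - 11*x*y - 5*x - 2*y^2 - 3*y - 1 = 6*x^2 + x*(1 - 11*y) - 2*y^2 - 2*y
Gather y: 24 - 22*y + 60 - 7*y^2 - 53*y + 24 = -7*y^2 - 75*y + 108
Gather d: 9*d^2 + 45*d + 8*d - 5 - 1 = 9*d^2 + 53*d - 6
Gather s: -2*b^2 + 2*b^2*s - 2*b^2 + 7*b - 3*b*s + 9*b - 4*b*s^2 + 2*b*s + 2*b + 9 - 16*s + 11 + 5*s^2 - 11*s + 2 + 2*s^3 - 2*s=-4*b^2 + 18*b + 2*s^3 + s^2*(5 - 4*b) + s*(2*b^2 - b - 29) + 22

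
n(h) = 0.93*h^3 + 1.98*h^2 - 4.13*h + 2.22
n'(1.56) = 8.84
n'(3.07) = 34.32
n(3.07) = 35.11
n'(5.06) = 87.34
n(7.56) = 486.00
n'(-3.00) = 9.10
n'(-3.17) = 11.35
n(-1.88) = 10.80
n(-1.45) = 9.54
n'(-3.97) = 24.12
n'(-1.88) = -1.71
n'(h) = 2.79*h^2 + 3.96*h - 4.13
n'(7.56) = 185.27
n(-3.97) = -8.37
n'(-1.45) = -4.01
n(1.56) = 4.13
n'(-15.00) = 564.22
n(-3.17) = 5.58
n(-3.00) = 7.32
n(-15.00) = -2629.08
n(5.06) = 152.50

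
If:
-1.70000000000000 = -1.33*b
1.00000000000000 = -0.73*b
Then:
No Solution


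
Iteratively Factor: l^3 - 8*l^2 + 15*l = (l - 5)*(l^2 - 3*l) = (l - 5)*(l - 3)*(l)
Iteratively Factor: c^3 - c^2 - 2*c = (c)*(c^2 - c - 2) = c*(c + 1)*(c - 2)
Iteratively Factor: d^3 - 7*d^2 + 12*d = (d - 4)*(d^2 - 3*d) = d*(d - 4)*(d - 3)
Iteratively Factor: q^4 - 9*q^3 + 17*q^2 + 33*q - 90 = (q - 3)*(q^3 - 6*q^2 - q + 30) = (q - 5)*(q - 3)*(q^2 - q - 6) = (q - 5)*(q - 3)^2*(q + 2)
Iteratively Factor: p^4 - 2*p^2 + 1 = (p - 1)*(p^3 + p^2 - p - 1) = (p - 1)*(p + 1)*(p^2 - 1) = (p - 1)*(p + 1)^2*(p - 1)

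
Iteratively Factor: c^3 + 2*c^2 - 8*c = (c)*(c^2 + 2*c - 8) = c*(c - 2)*(c + 4)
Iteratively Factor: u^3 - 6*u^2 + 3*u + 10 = (u + 1)*(u^2 - 7*u + 10) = (u - 2)*(u + 1)*(u - 5)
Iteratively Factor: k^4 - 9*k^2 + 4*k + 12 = (k + 1)*(k^3 - k^2 - 8*k + 12) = (k + 1)*(k + 3)*(k^2 - 4*k + 4) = (k - 2)*(k + 1)*(k + 3)*(k - 2)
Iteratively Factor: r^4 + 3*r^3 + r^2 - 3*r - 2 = (r + 1)*(r^3 + 2*r^2 - r - 2) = (r - 1)*(r + 1)*(r^2 + 3*r + 2) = (r - 1)*(r + 1)*(r + 2)*(r + 1)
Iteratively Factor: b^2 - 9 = (b + 3)*(b - 3)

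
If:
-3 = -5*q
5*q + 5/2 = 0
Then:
No Solution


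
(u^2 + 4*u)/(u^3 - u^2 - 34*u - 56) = u/(u^2 - 5*u - 14)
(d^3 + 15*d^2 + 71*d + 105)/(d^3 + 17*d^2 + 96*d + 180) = (d^2 + 10*d + 21)/(d^2 + 12*d + 36)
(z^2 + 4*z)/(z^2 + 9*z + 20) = z/(z + 5)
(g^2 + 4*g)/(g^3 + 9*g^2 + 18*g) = (g + 4)/(g^2 + 9*g + 18)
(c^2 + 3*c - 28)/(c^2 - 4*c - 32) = (-c^2 - 3*c + 28)/(-c^2 + 4*c + 32)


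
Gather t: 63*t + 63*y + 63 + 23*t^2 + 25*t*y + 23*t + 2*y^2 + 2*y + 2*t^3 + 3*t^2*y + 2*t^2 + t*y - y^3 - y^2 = 2*t^3 + t^2*(3*y + 25) + t*(26*y + 86) - y^3 + y^2 + 65*y + 63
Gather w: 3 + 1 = 4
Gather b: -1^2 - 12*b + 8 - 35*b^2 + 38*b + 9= -35*b^2 + 26*b + 16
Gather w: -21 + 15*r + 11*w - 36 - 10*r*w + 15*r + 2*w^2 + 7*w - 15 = 30*r + 2*w^2 + w*(18 - 10*r) - 72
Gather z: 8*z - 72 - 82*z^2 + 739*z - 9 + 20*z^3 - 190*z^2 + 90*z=20*z^3 - 272*z^2 + 837*z - 81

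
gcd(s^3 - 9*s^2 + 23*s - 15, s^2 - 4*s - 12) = 1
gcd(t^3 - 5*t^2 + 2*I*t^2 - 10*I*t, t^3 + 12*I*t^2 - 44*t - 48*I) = t + 2*I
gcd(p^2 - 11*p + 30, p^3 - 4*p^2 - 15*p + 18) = p - 6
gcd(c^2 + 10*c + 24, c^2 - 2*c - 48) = c + 6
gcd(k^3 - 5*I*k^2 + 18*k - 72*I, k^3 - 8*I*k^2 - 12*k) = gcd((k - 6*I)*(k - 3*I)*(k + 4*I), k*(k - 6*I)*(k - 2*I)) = k - 6*I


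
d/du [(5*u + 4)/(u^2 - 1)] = (5*u^2 - 2*u*(5*u + 4) - 5)/(u^2 - 1)^2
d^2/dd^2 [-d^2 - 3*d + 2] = -2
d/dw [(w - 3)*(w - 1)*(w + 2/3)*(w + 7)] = 4*w^3 + 11*w^2 - 46*w + 13/3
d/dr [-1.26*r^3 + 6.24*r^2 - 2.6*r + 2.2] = -3.78*r^2 + 12.48*r - 2.6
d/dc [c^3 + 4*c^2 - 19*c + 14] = 3*c^2 + 8*c - 19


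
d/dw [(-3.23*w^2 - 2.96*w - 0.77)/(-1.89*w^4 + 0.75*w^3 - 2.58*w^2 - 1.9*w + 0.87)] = (-12.2094*w^5 - 14.3607*w^4 - 1.3812*w^3 + 0.232699999999998*w^2 - 9.5934*w - 4.0382)/(3.5721*w^8 - 2.835*w^7 + 10.3149*w^6 + 3.312*w^5 + 0.517800000000001*w^4 + 11.109*w^3 - 0.8792*w^2 - 3.306*w + 0.7569)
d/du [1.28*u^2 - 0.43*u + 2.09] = 2.56*u - 0.43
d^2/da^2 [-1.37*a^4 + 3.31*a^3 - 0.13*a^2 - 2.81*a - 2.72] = -16.44*a^2 + 19.86*a - 0.26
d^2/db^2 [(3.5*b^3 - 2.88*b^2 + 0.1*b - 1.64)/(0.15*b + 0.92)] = (0.1575*b^3 + 2.898*b^2 + 17.7744*b - 4.976664)/(0.003375*b^3 + 0.0621*b^2 + 0.38088*b + 0.778688)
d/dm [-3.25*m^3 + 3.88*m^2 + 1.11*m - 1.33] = -9.75*m^2 + 7.76*m + 1.11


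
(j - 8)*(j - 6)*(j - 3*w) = j^3 - 3*j^2*w - 14*j^2 + 42*j*w + 48*j - 144*w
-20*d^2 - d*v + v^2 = (-5*d + v)*(4*d + v)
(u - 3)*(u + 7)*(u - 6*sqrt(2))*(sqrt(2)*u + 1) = sqrt(2)*u^4 - 11*u^3 + 4*sqrt(2)*u^3 - 44*u^2 - 27*sqrt(2)*u^2 - 24*sqrt(2)*u + 231*u + 126*sqrt(2)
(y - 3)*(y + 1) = y^2 - 2*y - 3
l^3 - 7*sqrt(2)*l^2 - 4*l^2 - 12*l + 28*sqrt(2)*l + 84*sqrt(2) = (l - 6)*(l + 2)*(l - 7*sqrt(2))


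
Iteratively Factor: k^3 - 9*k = (k + 3)*(k^2 - 3*k) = k*(k + 3)*(k - 3)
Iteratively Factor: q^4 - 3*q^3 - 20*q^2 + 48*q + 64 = (q + 1)*(q^3 - 4*q^2 - 16*q + 64) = (q + 1)*(q + 4)*(q^2 - 8*q + 16) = (q - 4)*(q + 1)*(q + 4)*(q - 4)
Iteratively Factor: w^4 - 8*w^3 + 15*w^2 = (w - 3)*(w^3 - 5*w^2) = (w - 5)*(w - 3)*(w^2) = w*(w - 5)*(w - 3)*(w)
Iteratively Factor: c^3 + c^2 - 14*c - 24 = (c + 2)*(c^2 - c - 12) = (c - 4)*(c + 2)*(c + 3)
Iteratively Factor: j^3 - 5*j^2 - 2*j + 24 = (j + 2)*(j^2 - 7*j + 12) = (j - 3)*(j + 2)*(j - 4)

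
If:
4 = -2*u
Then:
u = -2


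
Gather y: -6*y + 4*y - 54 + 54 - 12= -2*y - 12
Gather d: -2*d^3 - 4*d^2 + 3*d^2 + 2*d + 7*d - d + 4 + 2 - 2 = -2*d^3 - d^2 + 8*d + 4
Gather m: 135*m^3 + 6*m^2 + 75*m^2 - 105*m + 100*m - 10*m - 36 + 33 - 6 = 135*m^3 + 81*m^2 - 15*m - 9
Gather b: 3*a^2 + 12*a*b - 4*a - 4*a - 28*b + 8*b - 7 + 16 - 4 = 3*a^2 - 8*a + b*(12*a - 20) + 5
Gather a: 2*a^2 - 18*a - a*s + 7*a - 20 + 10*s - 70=2*a^2 + a*(-s - 11) + 10*s - 90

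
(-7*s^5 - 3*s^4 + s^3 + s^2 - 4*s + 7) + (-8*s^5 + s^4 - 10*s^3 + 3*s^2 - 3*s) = -15*s^5 - 2*s^4 - 9*s^3 + 4*s^2 - 7*s + 7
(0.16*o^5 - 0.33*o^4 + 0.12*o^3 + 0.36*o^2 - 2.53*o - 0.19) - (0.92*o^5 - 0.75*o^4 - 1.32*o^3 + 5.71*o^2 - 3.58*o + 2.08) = -0.76*o^5 + 0.42*o^4 + 1.44*o^3 - 5.35*o^2 + 1.05*o - 2.27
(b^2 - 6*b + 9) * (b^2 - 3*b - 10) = b^4 - 9*b^3 + 17*b^2 + 33*b - 90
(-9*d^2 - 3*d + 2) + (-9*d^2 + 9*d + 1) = -18*d^2 + 6*d + 3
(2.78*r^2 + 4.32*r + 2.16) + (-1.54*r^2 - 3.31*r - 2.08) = 1.24*r^2 + 1.01*r + 0.0800000000000001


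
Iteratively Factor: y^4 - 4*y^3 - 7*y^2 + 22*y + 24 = (y + 1)*(y^3 - 5*y^2 - 2*y + 24) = (y - 3)*(y + 1)*(y^2 - 2*y - 8) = (y - 4)*(y - 3)*(y + 1)*(y + 2)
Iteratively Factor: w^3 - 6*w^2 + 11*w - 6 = (w - 3)*(w^2 - 3*w + 2) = (w - 3)*(w - 1)*(w - 2)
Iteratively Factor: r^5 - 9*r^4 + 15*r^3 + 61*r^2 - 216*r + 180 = (r + 3)*(r^4 - 12*r^3 + 51*r^2 - 92*r + 60) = (r - 2)*(r + 3)*(r^3 - 10*r^2 + 31*r - 30) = (r - 2)^2*(r + 3)*(r^2 - 8*r + 15) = (r - 3)*(r - 2)^2*(r + 3)*(r - 5)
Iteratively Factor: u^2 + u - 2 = (u + 2)*(u - 1)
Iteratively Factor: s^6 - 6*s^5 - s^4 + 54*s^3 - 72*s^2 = (s)*(s^5 - 6*s^4 - s^3 + 54*s^2 - 72*s) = s*(s - 3)*(s^4 - 3*s^3 - 10*s^2 + 24*s) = s*(s - 4)*(s - 3)*(s^3 + s^2 - 6*s) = s*(s - 4)*(s - 3)*(s + 3)*(s^2 - 2*s) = s^2*(s - 4)*(s - 3)*(s + 3)*(s - 2)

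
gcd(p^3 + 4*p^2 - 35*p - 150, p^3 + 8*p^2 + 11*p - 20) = p + 5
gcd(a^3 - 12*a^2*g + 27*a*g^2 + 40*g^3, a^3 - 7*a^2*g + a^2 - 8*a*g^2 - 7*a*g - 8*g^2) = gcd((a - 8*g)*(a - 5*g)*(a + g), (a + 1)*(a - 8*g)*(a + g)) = a^2 - 7*a*g - 8*g^2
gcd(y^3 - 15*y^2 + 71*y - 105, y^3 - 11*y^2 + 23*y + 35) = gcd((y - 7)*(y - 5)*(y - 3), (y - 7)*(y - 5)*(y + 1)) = y^2 - 12*y + 35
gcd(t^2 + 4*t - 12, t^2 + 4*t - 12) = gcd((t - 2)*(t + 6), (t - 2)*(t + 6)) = t^2 + 4*t - 12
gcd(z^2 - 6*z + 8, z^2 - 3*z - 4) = z - 4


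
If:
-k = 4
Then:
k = -4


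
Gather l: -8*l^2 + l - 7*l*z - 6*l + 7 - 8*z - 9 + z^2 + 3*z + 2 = -8*l^2 + l*(-7*z - 5) + z^2 - 5*z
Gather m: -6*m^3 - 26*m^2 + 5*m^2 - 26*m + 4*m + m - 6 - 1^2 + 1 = -6*m^3 - 21*m^2 - 21*m - 6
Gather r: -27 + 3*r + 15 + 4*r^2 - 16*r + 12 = 4*r^2 - 13*r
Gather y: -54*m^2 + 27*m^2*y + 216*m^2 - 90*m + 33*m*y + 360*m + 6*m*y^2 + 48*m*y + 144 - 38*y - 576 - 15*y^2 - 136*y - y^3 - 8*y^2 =162*m^2 + 270*m - y^3 + y^2*(6*m - 23) + y*(27*m^2 + 81*m - 174) - 432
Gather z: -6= -6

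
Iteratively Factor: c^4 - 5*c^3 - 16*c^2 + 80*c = (c - 4)*(c^3 - c^2 - 20*c) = c*(c - 4)*(c^2 - c - 20) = c*(c - 5)*(c - 4)*(c + 4)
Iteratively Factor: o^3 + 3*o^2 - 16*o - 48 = (o - 4)*(o^2 + 7*o + 12) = (o - 4)*(o + 4)*(o + 3)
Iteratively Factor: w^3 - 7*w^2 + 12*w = (w - 4)*(w^2 - 3*w) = (w - 4)*(w - 3)*(w)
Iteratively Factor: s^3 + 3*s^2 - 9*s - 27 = (s + 3)*(s^2 - 9) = (s - 3)*(s + 3)*(s + 3)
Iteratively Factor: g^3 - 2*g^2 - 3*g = (g - 3)*(g^2 + g) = (g - 3)*(g + 1)*(g)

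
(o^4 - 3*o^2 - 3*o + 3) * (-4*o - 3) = -4*o^5 - 3*o^4 + 12*o^3 + 21*o^2 - 3*o - 9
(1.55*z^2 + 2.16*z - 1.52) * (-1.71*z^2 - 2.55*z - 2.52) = -2.6505*z^4 - 7.6461*z^3 - 6.8148*z^2 - 1.5672*z + 3.8304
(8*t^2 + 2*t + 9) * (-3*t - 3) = -24*t^3 - 30*t^2 - 33*t - 27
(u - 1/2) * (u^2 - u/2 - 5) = u^3 - u^2 - 19*u/4 + 5/2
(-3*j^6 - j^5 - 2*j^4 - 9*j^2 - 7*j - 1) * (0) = 0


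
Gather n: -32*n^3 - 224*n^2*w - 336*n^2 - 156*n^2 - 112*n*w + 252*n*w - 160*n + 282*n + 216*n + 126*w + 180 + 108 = -32*n^3 + n^2*(-224*w - 492) + n*(140*w + 338) + 126*w + 288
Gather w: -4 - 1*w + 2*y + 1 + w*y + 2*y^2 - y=w*(y - 1) + 2*y^2 + y - 3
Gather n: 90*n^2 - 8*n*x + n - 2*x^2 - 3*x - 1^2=90*n^2 + n*(1 - 8*x) - 2*x^2 - 3*x - 1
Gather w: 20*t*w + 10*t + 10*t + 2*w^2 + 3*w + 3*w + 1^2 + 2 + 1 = 20*t + 2*w^2 + w*(20*t + 6) + 4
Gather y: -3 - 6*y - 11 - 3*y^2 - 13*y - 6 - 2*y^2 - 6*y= -5*y^2 - 25*y - 20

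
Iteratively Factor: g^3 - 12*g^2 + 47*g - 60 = (g - 4)*(g^2 - 8*g + 15) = (g - 5)*(g - 4)*(g - 3)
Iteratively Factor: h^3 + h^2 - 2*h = (h)*(h^2 + h - 2) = h*(h + 2)*(h - 1)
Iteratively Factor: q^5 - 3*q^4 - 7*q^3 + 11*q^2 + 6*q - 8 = (q - 1)*(q^4 - 2*q^3 - 9*q^2 + 2*q + 8) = (q - 1)^2*(q^3 - q^2 - 10*q - 8) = (q - 1)^2*(q + 2)*(q^2 - 3*q - 4) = (q - 1)^2*(q + 1)*(q + 2)*(q - 4)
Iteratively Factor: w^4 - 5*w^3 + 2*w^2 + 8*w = (w - 4)*(w^3 - w^2 - 2*w) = (w - 4)*(w + 1)*(w^2 - 2*w) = (w - 4)*(w - 2)*(w + 1)*(w)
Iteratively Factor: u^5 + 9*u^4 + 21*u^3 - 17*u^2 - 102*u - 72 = (u + 3)*(u^4 + 6*u^3 + 3*u^2 - 26*u - 24) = (u + 3)*(u + 4)*(u^3 + 2*u^2 - 5*u - 6) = (u + 1)*(u + 3)*(u + 4)*(u^2 + u - 6) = (u + 1)*(u + 3)^2*(u + 4)*(u - 2)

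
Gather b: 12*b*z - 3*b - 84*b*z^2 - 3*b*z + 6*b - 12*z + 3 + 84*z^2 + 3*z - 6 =b*(-84*z^2 + 9*z + 3) + 84*z^2 - 9*z - 3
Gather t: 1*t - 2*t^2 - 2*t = -2*t^2 - t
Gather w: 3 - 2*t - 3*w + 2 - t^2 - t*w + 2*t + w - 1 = -t^2 + w*(-t - 2) + 4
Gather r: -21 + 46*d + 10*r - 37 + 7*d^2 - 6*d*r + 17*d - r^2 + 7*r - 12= 7*d^2 + 63*d - r^2 + r*(17 - 6*d) - 70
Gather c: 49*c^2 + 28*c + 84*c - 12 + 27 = 49*c^2 + 112*c + 15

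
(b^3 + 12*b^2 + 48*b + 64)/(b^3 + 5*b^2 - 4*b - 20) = (b^3 + 12*b^2 + 48*b + 64)/(b^3 + 5*b^2 - 4*b - 20)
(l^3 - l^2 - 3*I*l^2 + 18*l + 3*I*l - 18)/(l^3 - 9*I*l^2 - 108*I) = (l - 1)/(l - 6*I)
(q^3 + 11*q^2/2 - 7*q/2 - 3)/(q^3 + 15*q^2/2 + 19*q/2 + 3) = (q - 1)/(q + 1)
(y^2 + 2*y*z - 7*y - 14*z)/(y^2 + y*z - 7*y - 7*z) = (y + 2*z)/(y + z)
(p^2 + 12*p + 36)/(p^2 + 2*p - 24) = (p + 6)/(p - 4)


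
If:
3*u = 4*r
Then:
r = 3*u/4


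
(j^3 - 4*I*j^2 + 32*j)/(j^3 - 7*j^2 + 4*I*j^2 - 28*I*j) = (j - 8*I)/(j - 7)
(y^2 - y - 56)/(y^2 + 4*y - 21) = (y - 8)/(y - 3)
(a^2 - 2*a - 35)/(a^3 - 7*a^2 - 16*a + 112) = (a + 5)/(a^2 - 16)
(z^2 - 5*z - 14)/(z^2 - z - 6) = (z - 7)/(z - 3)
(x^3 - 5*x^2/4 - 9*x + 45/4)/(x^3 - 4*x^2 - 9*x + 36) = (x - 5/4)/(x - 4)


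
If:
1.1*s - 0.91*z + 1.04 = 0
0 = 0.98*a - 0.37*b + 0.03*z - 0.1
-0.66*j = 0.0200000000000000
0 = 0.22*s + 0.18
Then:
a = 0.377551020408163*b + 0.097331240188383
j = -0.03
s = -0.82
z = 0.15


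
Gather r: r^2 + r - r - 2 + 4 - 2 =r^2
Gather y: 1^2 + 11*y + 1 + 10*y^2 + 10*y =10*y^2 + 21*y + 2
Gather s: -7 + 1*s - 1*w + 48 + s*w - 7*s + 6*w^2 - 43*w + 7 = s*(w - 6) + 6*w^2 - 44*w + 48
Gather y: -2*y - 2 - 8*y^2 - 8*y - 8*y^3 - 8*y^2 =-8*y^3 - 16*y^2 - 10*y - 2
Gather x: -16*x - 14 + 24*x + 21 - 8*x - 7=0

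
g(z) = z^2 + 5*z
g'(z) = 2*z + 5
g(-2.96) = -6.04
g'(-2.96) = -0.92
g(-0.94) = -3.82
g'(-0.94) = 3.12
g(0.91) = 5.38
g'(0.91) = 6.82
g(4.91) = 48.66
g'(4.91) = 14.82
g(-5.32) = 1.70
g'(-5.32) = -5.64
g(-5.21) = 1.09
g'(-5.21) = -5.42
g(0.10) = 0.51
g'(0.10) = 5.20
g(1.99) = 13.91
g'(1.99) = 8.98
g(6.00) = 66.00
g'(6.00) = 17.00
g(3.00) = 24.00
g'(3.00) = 11.00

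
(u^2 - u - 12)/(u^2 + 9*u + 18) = (u - 4)/(u + 6)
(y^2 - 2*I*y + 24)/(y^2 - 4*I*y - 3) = (-y^2 + 2*I*y - 24)/(-y^2 + 4*I*y + 3)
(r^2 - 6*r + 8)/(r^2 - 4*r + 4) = (r - 4)/(r - 2)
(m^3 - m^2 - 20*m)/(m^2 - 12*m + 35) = m*(m + 4)/(m - 7)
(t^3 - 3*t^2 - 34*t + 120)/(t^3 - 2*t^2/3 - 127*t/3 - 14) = 3*(t^2 - 9*t + 20)/(3*t^2 - 20*t - 7)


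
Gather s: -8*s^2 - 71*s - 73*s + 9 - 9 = -8*s^2 - 144*s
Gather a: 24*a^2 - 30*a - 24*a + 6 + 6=24*a^2 - 54*a + 12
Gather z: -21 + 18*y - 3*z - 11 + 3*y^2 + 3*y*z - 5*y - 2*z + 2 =3*y^2 + 13*y + z*(3*y - 5) - 30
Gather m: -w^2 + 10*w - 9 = -w^2 + 10*w - 9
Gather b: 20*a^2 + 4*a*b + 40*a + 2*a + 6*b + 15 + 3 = 20*a^2 + 42*a + b*(4*a + 6) + 18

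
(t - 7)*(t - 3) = t^2 - 10*t + 21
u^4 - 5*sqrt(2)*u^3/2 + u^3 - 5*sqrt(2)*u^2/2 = u^2*(u + 1)*(u - 5*sqrt(2)/2)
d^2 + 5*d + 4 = (d + 1)*(d + 4)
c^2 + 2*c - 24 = (c - 4)*(c + 6)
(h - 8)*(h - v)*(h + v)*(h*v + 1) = h^4*v - 8*h^3*v + h^3 - h^2*v^3 - 8*h^2 + 8*h*v^3 - h*v^2 + 8*v^2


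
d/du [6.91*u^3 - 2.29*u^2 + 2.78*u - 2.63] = 20.73*u^2 - 4.58*u + 2.78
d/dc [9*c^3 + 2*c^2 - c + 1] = 27*c^2 + 4*c - 1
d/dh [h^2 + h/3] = 2*h + 1/3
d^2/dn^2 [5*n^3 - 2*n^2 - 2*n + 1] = 30*n - 4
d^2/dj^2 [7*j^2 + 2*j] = 14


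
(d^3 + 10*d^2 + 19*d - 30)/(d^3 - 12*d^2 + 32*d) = (d^3 + 10*d^2 + 19*d - 30)/(d*(d^2 - 12*d + 32))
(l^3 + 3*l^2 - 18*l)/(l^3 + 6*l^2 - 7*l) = (l^2 + 3*l - 18)/(l^2 + 6*l - 7)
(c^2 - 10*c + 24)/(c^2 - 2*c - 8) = (c - 6)/(c + 2)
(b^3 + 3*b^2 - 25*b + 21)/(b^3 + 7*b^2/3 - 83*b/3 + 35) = 3*(b - 1)/(3*b - 5)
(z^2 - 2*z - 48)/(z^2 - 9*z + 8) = (z + 6)/(z - 1)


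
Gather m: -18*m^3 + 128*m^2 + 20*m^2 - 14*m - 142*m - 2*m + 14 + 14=-18*m^3 + 148*m^2 - 158*m + 28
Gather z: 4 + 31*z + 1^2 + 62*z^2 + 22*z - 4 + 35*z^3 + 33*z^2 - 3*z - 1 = 35*z^3 + 95*z^2 + 50*z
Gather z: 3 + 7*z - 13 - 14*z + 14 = 4 - 7*z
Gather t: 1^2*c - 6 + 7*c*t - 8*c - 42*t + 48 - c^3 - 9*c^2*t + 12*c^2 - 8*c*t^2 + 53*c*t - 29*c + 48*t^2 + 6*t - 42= -c^3 + 12*c^2 - 36*c + t^2*(48 - 8*c) + t*(-9*c^2 + 60*c - 36)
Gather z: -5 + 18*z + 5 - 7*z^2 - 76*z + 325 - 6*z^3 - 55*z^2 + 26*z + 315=-6*z^3 - 62*z^2 - 32*z + 640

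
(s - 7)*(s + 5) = s^2 - 2*s - 35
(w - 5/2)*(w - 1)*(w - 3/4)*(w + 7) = w^4 + 11*w^3/4 - 197*w^2/8 + 34*w - 105/8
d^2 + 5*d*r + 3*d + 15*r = (d + 3)*(d + 5*r)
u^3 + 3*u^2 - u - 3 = (u - 1)*(u + 1)*(u + 3)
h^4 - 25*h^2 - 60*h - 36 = (h - 6)*(h + 1)*(h + 2)*(h + 3)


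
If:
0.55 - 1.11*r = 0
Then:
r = 0.50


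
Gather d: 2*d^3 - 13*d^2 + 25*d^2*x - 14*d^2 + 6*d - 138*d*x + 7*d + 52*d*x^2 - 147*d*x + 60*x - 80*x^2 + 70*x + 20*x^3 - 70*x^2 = 2*d^3 + d^2*(25*x - 27) + d*(52*x^2 - 285*x + 13) + 20*x^3 - 150*x^2 + 130*x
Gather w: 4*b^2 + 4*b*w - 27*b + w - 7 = 4*b^2 - 27*b + w*(4*b + 1) - 7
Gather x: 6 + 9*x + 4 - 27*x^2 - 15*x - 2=-27*x^2 - 6*x + 8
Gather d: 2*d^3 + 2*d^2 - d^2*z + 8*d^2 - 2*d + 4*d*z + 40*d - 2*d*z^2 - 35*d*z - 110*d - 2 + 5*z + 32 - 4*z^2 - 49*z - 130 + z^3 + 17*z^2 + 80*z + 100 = 2*d^3 + d^2*(10 - z) + d*(-2*z^2 - 31*z - 72) + z^3 + 13*z^2 + 36*z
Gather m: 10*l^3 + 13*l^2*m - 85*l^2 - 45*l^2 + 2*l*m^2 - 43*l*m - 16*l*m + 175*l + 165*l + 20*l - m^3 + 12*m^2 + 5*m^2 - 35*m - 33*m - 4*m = 10*l^3 - 130*l^2 + 360*l - m^3 + m^2*(2*l + 17) + m*(13*l^2 - 59*l - 72)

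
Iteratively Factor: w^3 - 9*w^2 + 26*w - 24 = (w - 2)*(w^2 - 7*w + 12) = (w - 3)*(w - 2)*(w - 4)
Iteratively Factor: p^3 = (p)*(p^2) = p^2*(p)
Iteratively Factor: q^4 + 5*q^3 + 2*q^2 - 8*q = (q + 4)*(q^3 + q^2 - 2*q) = (q - 1)*(q + 4)*(q^2 + 2*q) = q*(q - 1)*(q + 4)*(q + 2)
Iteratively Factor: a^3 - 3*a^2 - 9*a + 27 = (a - 3)*(a^2 - 9) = (a - 3)^2*(a + 3)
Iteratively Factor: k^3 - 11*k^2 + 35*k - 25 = (k - 5)*(k^2 - 6*k + 5) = (k - 5)^2*(k - 1)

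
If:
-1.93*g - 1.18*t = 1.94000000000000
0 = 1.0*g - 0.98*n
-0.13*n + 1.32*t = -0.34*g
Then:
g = -1.11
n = -1.13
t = 0.17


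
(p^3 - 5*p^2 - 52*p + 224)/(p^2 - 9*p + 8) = (p^2 + 3*p - 28)/(p - 1)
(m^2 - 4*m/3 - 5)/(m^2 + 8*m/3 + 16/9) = 3*(3*m^2 - 4*m - 15)/(9*m^2 + 24*m + 16)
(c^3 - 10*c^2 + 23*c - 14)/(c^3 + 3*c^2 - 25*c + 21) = (c^2 - 9*c + 14)/(c^2 + 4*c - 21)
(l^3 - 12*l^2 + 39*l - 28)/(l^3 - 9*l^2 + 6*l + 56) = (l - 1)/(l + 2)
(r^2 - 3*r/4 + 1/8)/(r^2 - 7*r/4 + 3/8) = (2*r - 1)/(2*r - 3)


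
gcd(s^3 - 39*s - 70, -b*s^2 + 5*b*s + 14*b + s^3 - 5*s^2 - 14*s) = s^2 - 5*s - 14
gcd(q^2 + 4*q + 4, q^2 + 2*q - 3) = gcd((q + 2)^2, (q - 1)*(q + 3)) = 1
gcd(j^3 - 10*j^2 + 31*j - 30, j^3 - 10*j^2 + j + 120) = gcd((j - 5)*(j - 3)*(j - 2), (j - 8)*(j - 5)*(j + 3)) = j - 5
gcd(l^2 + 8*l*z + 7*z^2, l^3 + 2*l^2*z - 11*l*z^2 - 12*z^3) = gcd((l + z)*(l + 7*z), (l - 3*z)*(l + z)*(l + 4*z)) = l + z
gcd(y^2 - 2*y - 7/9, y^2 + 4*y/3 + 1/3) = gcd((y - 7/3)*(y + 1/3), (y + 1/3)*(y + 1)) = y + 1/3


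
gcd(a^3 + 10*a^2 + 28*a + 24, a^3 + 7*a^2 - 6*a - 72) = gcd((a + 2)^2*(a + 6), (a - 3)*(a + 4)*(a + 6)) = a + 6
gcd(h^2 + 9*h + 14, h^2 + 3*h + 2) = h + 2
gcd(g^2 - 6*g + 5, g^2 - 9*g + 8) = g - 1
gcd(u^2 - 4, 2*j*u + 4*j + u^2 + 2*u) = u + 2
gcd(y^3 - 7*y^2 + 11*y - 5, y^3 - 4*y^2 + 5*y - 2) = y^2 - 2*y + 1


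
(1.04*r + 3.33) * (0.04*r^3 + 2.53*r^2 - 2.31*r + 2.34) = 0.0416*r^4 + 2.7644*r^3 + 6.0225*r^2 - 5.2587*r + 7.7922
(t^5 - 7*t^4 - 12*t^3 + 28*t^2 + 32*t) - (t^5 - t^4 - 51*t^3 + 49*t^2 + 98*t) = -6*t^4 + 39*t^3 - 21*t^2 - 66*t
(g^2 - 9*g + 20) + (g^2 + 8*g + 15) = 2*g^2 - g + 35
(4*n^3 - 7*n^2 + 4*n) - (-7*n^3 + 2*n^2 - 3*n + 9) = 11*n^3 - 9*n^2 + 7*n - 9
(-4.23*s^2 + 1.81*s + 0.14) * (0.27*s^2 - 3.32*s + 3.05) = -1.1421*s^4 + 14.5323*s^3 - 18.8729*s^2 + 5.0557*s + 0.427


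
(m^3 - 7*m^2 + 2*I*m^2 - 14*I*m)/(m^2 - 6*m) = (m^2 + m*(-7 + 2*I) - 14*I)/(m - 6)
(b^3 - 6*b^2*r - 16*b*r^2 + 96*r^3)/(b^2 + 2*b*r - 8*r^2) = (-b^2 + 10*b*r - 24*r^2)/(-b + 2*r)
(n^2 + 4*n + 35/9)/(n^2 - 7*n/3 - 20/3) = (n + 7/3)/(n - 4)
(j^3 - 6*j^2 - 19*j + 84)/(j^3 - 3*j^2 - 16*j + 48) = (j - 7)/(j - 4)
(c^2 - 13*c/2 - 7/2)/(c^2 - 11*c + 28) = (c + 1/2)/(c - 4)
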